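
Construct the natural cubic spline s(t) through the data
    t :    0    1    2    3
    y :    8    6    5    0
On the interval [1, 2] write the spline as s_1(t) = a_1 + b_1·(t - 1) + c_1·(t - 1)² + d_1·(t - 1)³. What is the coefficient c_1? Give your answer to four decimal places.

1.6000

Let M_i = s''(x_i). Step sizes h_i = 1, 1, 1; slopes of the chords Δ_i = (y_(i+1) - y_i)/h_i = -2, -1, -5.
  1·M_0 + 4·M_1 + 1·M_2 = 6(Δ_1 - Δ_0) = 6
  1·M_1 + 4·M_2 + 1·M_3 = 6(Δ_2 - Δ_1) = -24
Natural end conditions: M_0 = M_3 = 0.
Solving: M_0 = 0, M_1 = 16/5, M_2 = -34/5, M_3 = 0.
On [1, 2], with s_1(t) = a_1 + b_1·(t - 1) + c_1·(t - 1)² + d_1·(t - 1)³: c_1 = M_1/2 = 8/5, d_1 = (M_2 - M_1)/(6h_1) = -5/3, b_1 = Δ_1 - h_1(2M_1 + M_2)/6 = -14/15.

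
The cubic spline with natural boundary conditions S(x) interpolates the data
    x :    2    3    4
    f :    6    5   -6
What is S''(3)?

With σ_i denoting the second derivative at x_i, h_i = 1, 1, and Δ_i = (y_(i+1) − y_i)/h_i = -1, -11:
  1·σ_0 + 4·σ_1 + 1·σ_2 = 6(Δ_1 - Δ_0) = -60
Natural end conditions: σ_0 = σ_2 = 0.
Hence σ_0 = 0, σ_1 = -15, σ_2 = 0.

-15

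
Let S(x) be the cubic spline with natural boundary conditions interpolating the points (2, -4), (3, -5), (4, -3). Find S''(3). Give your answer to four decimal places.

4.5000

Write M_i for S''(x_i). With h_i = 1, 1 and divided differences Δ_i = -1, 2, the continuity of S' gives the tridiagonal system
  1·M_0 + 4·M_1 + 1·M_2 = 6(Δ_1 - Δ_0) = 18
Natural end conditions: M_0 = M_2 = 0.
Solving: M_0 = 0, M_1 = 9/2, M_2 = 0.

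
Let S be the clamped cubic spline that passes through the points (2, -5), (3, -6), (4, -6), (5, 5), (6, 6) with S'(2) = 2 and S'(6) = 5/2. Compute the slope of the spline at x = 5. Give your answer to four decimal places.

Put M_i = S'' at the i-th knot. Here h = (1, 1, 1, 1) and Δ = (-1, 0, 11, 1), so the interior equations h_(i-1)·M_(i-1) + 2(h_(i-1)+h_i)·M_i + h_i·M_(i+1) = 6(Δ_i − Δ_(i-1)) read
  1·M_0 + 4·M_1 + 1·M_2 = 6(Δ_1 - Δ_0) = 6
  1·M_1 + 4·M_2 + 1·M_3 = 6(Δ_2 - Δ_1) = 66
  1·M_2 + 4·M_3 + 1·M_4 = 6(Δ_3 - Δ_2) = -60
Clamped end conditions give two more equations: 2h_0·M_0 + h_0·M_1 = 6(Δ_0 - S'(2)) = -18 and h_3·M_3 + 2h_3·M_4 = 6(S'(6) - Δ_3) = 9.
Forward elimination and back-substitution give M_0 = -437/56, M_1 = -67/28, M_2 = 187/8, M_3 = -703/28, M_4 = 955/56.
On [5, 6], S'(x) = b_3 + 2c_3·(x - 5) + 3d_3·(x - 5)² with b_3 = Δ_3 - h_3(2M_3 + M_4)/6 = 731/112, c_3 = M_3/2 = -703/56, d_3 = (M_4 - M_3)/(6h_3) = 787/112. So S'(5) = 731/112.

6.5268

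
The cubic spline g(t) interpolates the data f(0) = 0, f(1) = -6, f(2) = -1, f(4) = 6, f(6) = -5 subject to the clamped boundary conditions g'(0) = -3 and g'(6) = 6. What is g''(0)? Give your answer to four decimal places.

-19.8571

Let σ_i = g''(x_i). Step sizes h_i = 1, 1, 2, 2; slopes of the chords Δ_i = (y_(i+1) - y_i)/h_i = -6, 5, 7/2, -11/2.
  1·σ_0 + 4·σ_1 + 1·σ_2 = 6(Δ_1 - Δ_0) = 66
  1·σ_1 + 6·σ_2 + 2·σ_3 = 6(Δ_2 - Δ_1) = -9
  2·σ_2 + 8·σ_3 + 2·σ_4 = 6(Δ_3 - Δ_2) = -54
Clamped end conditions give two more equations: 2h_0·σ_0 + h_0·σ_1 = 6(Δ_0 - g'(0)) = -18 and h_3·σ_3 + 2h_3·σ_4 = 6(g'(6) - Δ_3) = 69.
Solving: σ_0 = -139/7, σ_1 = 152/7, σ_2 = -1, σ_3 = -173/14, σ_4 = 164/7.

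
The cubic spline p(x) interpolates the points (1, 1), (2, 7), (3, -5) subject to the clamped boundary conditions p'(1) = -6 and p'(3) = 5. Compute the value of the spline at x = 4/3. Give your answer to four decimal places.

Write m_i for p''(x_i). With h_i = 1, 1 and divided differences Δ_i = 6, -12, the continuity of p' gives the tridiagonal system
  1·m_0 + 4·m_1 + 1·m_2 = 6(Δ_1 - Δ_0) = -108
Clamped end conditions give two more equations: 2h_0·m_0 + h_0·m_1 = 6(Δ_0 - p'(1)) = 72 and h_1·m_1 + 2h_1·m_2 = 6(p'(3) - Δ_1) = 102.
Solving the tridiagonal system: m_0 = 137/2, m_1 = -65, m_2 = 167/2.
On [1, 2], p(x) = 1 - 6·(x - 1) + 137/4·(x - 1)² - 89/4·(x - 1)³.
With (x - 1) = 1/3: p(4/3) = 107/54.

1.9815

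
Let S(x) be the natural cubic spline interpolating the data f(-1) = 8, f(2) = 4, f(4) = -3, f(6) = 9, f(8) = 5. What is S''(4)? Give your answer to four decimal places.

Write σ_i for S''(x_i). With h_i = 3, 2, 2, 2 and divided differences Δ_i = -4/3, -7/2, 6, -2, the continuity of S' gives the tridiagonal system
  3·σ_0 + 10·σ_1 + 2·σ_2 = 6(Δ_1 - Δ_0) = -13
  2·σ_1 + 8·σ_2 + 2·σ_3 = 6(Δ_2 - Δ_1) = 57
  2·σ_2 + 8·σ_3 + 2·σ_4 = 6(Δ_3 - Δ_2) = -48
Natural end conditions: σ_0 = σ_4 = 0.
Solving: σ_0 = 0, σ_1 = -471/142, σ_2 = 716/71, σ_3 = -605/71, σ_4 = 0.

10.0845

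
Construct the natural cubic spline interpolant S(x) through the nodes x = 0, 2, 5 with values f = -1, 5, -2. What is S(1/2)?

1

Put M_i = S'' at the i-th knot. Here h = (2, 3) and Δ = (3, -7/3), so the interior equations h_(i-1)·M_(i-1) + 2(h_(i-1)+h_i)·M_i + h_i·M_(i+1) = 6(Δ_i − Δ_(i-1)) read
  2·M_0 + 10·M_1 + 3·M_2 = 6(Δ_1 - Δ_0) = -32
Natural end conditions: M_0 = M_2 = 0.
Forward elimination and back-substitution give M_0 = 0, M_1 = -16/5, M_2 = 0.
On [0, 2], S(x) = -1 + 61/15·x + 0·x² - 4/15·x³.
With x = 1/2: S(1/2) = 1.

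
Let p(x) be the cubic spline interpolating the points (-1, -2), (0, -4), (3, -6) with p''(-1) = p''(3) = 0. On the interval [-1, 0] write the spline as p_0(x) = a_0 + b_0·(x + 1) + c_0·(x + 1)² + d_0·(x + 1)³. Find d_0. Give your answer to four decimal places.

0.1667

Put M_i = p'' at the i-th knot. Here h = (1, 3) and Δ = (-2, -2/3), so the interior equations h_(i-1)·M_(i-1) + 2(h_(i-1)+h_i)·M_i + h_i·M_(i+1) = 6(Δ_i − Δ_(i-1)) read
  1·M_0 + 8·M_1 + 3·M_2 = 6(Δ_1 - Δ_0) = 8
Natural end conditions: M_0 = M_2 = 0.
Forward elimination and back-substitution give M_0 = 0, M_1 = 1, M_2 = 0.
On [-1, 0], with p_0(x) = a_0 + b_0·(x + 1) + c_0·(x + 1)² + d_0·(x + 1)³: c_0 = M_0/2 = 0, d_0 = (M_1 - M_0)/(6h_0) = 1/6, b_0 = Δ_0 - h_0(2M_0 + M_1)/6 = -13/6.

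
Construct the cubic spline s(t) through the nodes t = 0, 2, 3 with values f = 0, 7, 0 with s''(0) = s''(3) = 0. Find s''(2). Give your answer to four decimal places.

With σ_i denoting the second derivative at x_i, h_i = 2, 1, and Δ_i = (y_(i+1) − y_i)/h_i = 7/2, -7:
  2·σ_0 + 6·σ_1 + 1·σ_2 = 6(Δ_1 - Δ_0) = -63
Natural end conditions: σ_0 = σ_2 = 0.
Hence σ_0 = 0, σ_1 = -21/2, σ_2 = 0.

-10.5000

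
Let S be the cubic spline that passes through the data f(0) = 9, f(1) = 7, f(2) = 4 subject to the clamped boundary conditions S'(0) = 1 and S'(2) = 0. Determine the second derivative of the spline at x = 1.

With M_i denoting the second derivative at x_i, h_i = 1, 1, and Δ_i = (y_(i+1) − y_i)/h_i = -2, -3:
  1·M_0 + 4·M_1 + 1·M_2 = 6(Δ_1 - Δ_0) = -6
Clamped end conditions give two more equations: 2h_0·M_0 + h_0·M_1 = 6(Δ_0 - S'(0)) = -18 and h_1·M_1 + 2h_1·M_2 = 6(S'(2) - Δ_1) = 18.
Forward elimination and back-substitution give M_0 = -8, M_1 = -2, M_2 = 10.

-2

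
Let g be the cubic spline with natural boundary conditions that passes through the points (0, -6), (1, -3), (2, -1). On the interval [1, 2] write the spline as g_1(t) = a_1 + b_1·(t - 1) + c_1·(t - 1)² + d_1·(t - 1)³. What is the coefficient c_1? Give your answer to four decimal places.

-0.7500

Put σ_i = g'' at the i-th knot. Here h = (1, 1) and Δ = (3, 2), so the interior equations h_(i-1)·σ_(i-1) + 2(h_(i-1)+h_i)·σ_i + h_i·σ_(i+1) = 6(Δ_i − Δ_(i-1)) read
  1·σ_0 + 4·σ_1 + 1·σ_2 = 6(Δ_1 - Δ_0) = -6
Natural end conditions: σ_0 = σ_2 = 0.
Hence σ_0 = 0, σ_1 = -3/2, σ_2 = 0.
On [1, 2], with g_1(t) = a_1 + b_1·(t - 1) + c_1·(t - 1)² + d_1·(t - 1)³: c_1 = σ_1/2 = -3/4, d_1 = (σ_2 - σ_1)/(6h_1) = 1/4, b_1 = Δ_1 - h_1(2σ_1 + σ_2)/6 = 5/2.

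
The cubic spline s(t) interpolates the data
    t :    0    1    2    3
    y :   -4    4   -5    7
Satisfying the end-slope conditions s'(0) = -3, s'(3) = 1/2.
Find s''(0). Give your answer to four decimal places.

Write M_i for s''(x_i). With h_i = 1, 1, 1 and divided differences Δ_i = 8, -9, 12, the continuity of s' gives the tridiagonal system
  1·M_0 + 4·M_1 + 1·M_2 = 6(Δ_1 - Δ_0) = -102
  1·M_1 + 4·M_2 + 1·M_3 = 6(Δ_2 - Δ_1) = 126
Clamped end conditions give two more equations: 2h_0·M_0 + h_0·M_1 = 6(Δ_0 - s'(0)) = 66 and h_2·M_2 + 2h_2·M_3 = 6(s'(3) - Δ_2) = -69.
Hence M_0 = 917/15, M_1 = -844/15, M_2 = 929/15, M_3 = -982/15.

61.1333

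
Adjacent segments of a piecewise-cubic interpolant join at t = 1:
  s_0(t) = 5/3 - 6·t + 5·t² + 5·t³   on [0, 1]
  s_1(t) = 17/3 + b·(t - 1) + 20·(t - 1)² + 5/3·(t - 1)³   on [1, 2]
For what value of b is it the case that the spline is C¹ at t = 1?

s_0'(t) = -6 + 10·t + 15·t², so s_0'(1) = 19. On the right, s_1'(1) = b, so b = 19.

19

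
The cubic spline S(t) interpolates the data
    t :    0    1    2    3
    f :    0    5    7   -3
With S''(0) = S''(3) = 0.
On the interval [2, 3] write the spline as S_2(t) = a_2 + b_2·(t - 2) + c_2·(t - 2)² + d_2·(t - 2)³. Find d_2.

3

With M_i denoting the second derivative at x_i, h_i = 1, 1, 1, and Δ_i = (y_(i+1) − y_i)/h_i = 5, 2, -10:
  1·M_0 + 4·M_1 + 1·M_2 = 6(Δ_1 - Δ_0) = -18
  1·M_1 + 4·M_2 + 1·M_3 = 6(Δ_2 - Δ_1) = -72
Natural end conditions: M_0 = M_3 = 0.
Solving the tridiagonal system: M_0 = 0, M_1 = 0, M_2 = -18, M_3 = 0.
On [2, 3], with S_2(t) = a_2 + b_2·(t - 2) + c_2·(t - 2)² + d_2·(t - 2)³: c_2 = M_2/2 = -9, d_2 = (M_3 - M_2)/(6h_2) = 3, b_2 = Δ_2 - h_2(2M_2 + M_3)/6 = -4.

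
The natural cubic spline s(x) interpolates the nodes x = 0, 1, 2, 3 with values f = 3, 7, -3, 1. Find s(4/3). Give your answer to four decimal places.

4.0123

Put m_i = s'' at the i-th knot. Here h = (1, 1, 1) and Δ = (4, -10, 4), so the interior equations h_(i-1)·m_(i-1) + 2(h_(i-1)+h_i)·m_i + h_i·m_(i+1) = 6(Δ_i − Δ_(i-1)) read
  1·m_0 + 4·m_1 + 1·m_2 = 6(Δ_1 - Δ_0) = -84
  1·m_1 + 4·m_2 + 1·m_3 = 6(Δ_2 - Δ_1) = 84
Natural end conditions: m_0 = m_3 = 0.
Solving: m_0 = 0, m_1 = -28, m_2 = 28, m_3 = 0.
On [1, 2], s(x) = 7 - 16/3·(x - 1) - 14·(x - 1)² + 28/3·(x - 1)³.
With (x - 1) = 1/3: s(4/3) = 325/81.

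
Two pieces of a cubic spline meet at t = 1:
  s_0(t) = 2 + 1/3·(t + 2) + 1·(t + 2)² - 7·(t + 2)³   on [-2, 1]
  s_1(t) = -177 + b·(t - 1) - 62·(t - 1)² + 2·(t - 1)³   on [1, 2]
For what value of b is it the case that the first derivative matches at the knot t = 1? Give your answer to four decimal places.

s_0'(t) = 1/3 + 2·(t + 2) - 21·(t + 2)², so s_0'(1) = -548/3. On the right, s_1'(1) = b, so b = -548/3.

-182.6667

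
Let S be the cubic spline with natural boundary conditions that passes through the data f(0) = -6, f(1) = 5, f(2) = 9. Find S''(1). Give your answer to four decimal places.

With σ_i denoting the second derivative at x_i, h_i = 1, 1, and Δ_i = (y_(i+1) − y_i)/h_i = 11, 4:
  1·σ_0 + 4·σ_1 + 1·σ_2 = 6(Δ_1 - Δ_0) = -42
Natural end conditions: σ_0 = σ_2 = 0.
Forward elimination and back-substitution give σ_0 = 0, σ_1 = -21/2, σ_2 = 0.

-10.5000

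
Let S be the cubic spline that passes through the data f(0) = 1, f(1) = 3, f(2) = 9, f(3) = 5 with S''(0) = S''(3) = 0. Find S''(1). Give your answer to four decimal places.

10.4000

Write M_i for S''(x_i). With h_i = 1, 1, 1 and divided differences Δ_i = 2, 6, -4, the continuity of S' gives the tridiagonal system
  1·M_0 + 4·M_1 + 1·M_2 = 6(Δ_1 - Δ_0) = 24
  1·M_1 + 4·M_2 + 1·M_3 = 6(Δ_2 - Δ_1) = -60
Natural end conditions: M_0 = M_3 = 0.
Solving: M_0 = 0, M_1 = 52/5, M_2 = -88/5, M_3 = 0.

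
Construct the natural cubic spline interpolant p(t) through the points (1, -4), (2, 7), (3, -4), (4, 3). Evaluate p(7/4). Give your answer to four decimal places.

Let M_i = p''(x_i). Step sizes h_i = 1, 1, 1; slopes of the chords Δ_i = (y_(i+1) - y_i)/h_i = 11, -11, 7.
  1·M_0 + 4·M_1 + 1·M_2 = 6(Δ_1 - Δ_0) = -132
  1·M_1 + 4·M_2 + 1·M_3 = 6(Δ_2 - Δ_1) = 108
Natural end conditions: M_0 = M_3 = 0.
Hence M_0 = 0, M_1 = -212/5, M_2 = 188/5, M_3 = 0.
On [1, 2], p(t) = -4 + 271/15·(t - 1) + 0·(t - 1)² - 106/15·(t - 1)³.
With (t - 1) = 3/4: p(7/4) = 1051/160.

6.5688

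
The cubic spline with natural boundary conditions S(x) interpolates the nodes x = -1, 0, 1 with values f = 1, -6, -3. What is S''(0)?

Put M_i = S'' at the i-th knot. Here h = (1, 1) and Δ = (-7, 3), so the interior equations h_(i-1)·M_(i-1) + 2(h_(i-1)+h_i)·M_i + h_i·M_(i+1) = 6(Δ_i − Δ_(i-1)) read
  1·M_0 + 4·M_1 + 1·M_2 = 6(Δ_1 - Δ_0) = 60
Natural end conditions: M_0 = M_2 = 0.
Forward elimination and back-substitution give M_0 = 0, M_1 = 15, M_2 = 0.

15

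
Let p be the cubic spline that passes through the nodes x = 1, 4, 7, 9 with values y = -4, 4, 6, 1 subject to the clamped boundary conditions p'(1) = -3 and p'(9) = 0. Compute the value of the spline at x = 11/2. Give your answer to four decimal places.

7.4523

Let σ_i = p''(x_i). Step sizes h_i = 3, 3, 2; slopes of the chords Δ_i = (y_(i+1) - y_i)/h_i = 8/3, 2/3, -5/2.
  3·σ_0 + 12·σ_1 + 3·σ_2 = 6(Δ_1 - Δ_0) = -12
  3·σ_1 + 10·σ_2 + 2·σ_3 = 6(Δ_2 - Δ_1) = -19
Clamped end conditions give two more equations: 2h_0·σ_0 + h_0·σ_1 = 6(Δ_0 - p'(1)) = 34 and h_2·σ_2 + 2h_2·σ_3 = 6(p'(9) - Δ_2) = 15.
Solving the tridiagonal system: σ_0 = 767/114, σ_1 = -121/57, σ_2 = -85/38, σ_3 = 185/38.
On [4, 7], p(x) = 4 + 297/76·(x - 4) - 121/114·(x - 4)² - 13/2052·(x - 4)³.
With (x - 4) = 3/2: p(11/2) = 4531/608.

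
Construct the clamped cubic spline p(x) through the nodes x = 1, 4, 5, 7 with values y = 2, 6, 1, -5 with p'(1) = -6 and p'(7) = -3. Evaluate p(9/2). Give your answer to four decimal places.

Write m_i for p''(x_i). With h_i = 3, 1, 2 and divided differences Δ_i = 4/3, -5, -3, the continuity of p' gives the tridiagonal system
  3·m_0 + 8·m_1 + 1·m_2 = 6(Δ_1 - Δ_0) = -38
  1·m_1 + 6·m_2 + 2·m_3 = 6(Δ_2 - Δ_1) = 12
Clamped end conditions give two more equations: 2h_0·m_0 + h_0·m_1 = 6(Δ_0 - p'(1)) = 44 and h_2·m_2 + 2h_2·m_3 = 6(p'(7) - Δ_2) = 0.
Solving: m_0 = 86/7, m_1 = -208/21, m_2 = 92/21, m_3 = -46/21.
On [4, 5], p(x) = 6 - 17/7·(x - 4) - 104/21·(x - 4)² + 50/21·(x - 4)³.
With (x - 4) = 1/2: p(9/2) = 323/84.

3.8452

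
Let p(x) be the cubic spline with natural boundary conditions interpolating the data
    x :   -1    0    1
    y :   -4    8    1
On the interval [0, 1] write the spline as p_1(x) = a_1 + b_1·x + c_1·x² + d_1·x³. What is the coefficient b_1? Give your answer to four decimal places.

With m_i denoting the second derivative at x_i, h_i = 1, 1, and Δ_i = (y_(i+1) − y_i)/h_i = 12, -7:
  1·m_0 + 4·m_1 + 1·m_2 = 6(Δ_1 - Δ_0) = -114
Natural end conditions: m_0 = m_2 = 0.
Forward elimination and back-substitution give m_0 = 0, m_1 = -57/2, m_2 = 0.
On [0, 1], with p_1(x) = a_1 + b_1·x + c_1·x² + d_1·x³: c_1 = m_1/2 = -57/4, d_1 = (m_2 - m_1)/(6h_1) = 19/4, b_1 = Δ_1 - h_1(2m_1 + m_2)/6 = 5/2.

2.5000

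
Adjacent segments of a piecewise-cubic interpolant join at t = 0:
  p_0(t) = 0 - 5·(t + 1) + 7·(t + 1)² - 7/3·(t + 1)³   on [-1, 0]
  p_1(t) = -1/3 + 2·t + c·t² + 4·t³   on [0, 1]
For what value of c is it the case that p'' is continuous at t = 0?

p_0''(t) = 14 - 14·(t + 1), so p_0''(0) = 0. On the right, p_1''(0) = 2c, so c = 0.

0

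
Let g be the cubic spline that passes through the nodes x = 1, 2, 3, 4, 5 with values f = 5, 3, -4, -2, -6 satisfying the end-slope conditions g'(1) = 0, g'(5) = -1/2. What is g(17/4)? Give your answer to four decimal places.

Put m_i = g'' at the i-th knot. Here h = (1, 1, 1, 1) and Δ = (-2, -7, 2, -4), so the interior equations h_(i-1)·m_(i-1) + 2(h_(i-1)+h_i)·m_i + h_i·m_(i+1) = 6(Δ_i − Δ_(i-1)) read
  1·m_0 + 4·m_1 + 1·m_2 = 6(Δ_1 - Δ_0) = -30
  1·m_1 + 4·m_2 + 1·m_3 = 6(Δ_2 - Δ_1) = 54
  1·m_2 + 4·m_3 + 1·m_4 = 6(Δ_3 - Δ_2) = -36
Clamped end conditions give two more equations: 2h_0·m_0 + h_0·m_1 = 6(Δ_0 - g'(1)) = -12 and h_3·m_3 + 2h_3·m_4 = 6(g'(5) - Δ_3) = 21.
Hence m_0 = 29/56, m_1 = -365/28, m_2 = 173/8, m_3 = -545/28, m_4 = 1133/56.
On [4, 5], g(x) = -2 - 99/112·(x - 4) - 545/56·(x - 4)² + 741/112·(x - 4)³.
With (x - 4) = 1/4: g(17/4) = -19539/7168.

-2.7259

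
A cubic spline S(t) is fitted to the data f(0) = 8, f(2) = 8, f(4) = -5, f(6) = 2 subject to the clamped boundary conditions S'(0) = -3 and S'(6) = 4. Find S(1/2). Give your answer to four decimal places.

7.4875

Write M_i for S''(x_i). With h_i = 2, 2, 2 and divided differences Δ_i = 0, -13/2, 7/2, the continuity of S' gives the tridiagonal system
  2·M_0 + 8·M_1 + 2·M_2 = 6(Δ_1 - Δ_0) = -39
  2·M_1 + 8·M_2 + 2·M_3 = 6(Δ_2 - Δ_1) = 60
Clamped end conditions give two more equations: 2h_0·M_0 + h_0·M_1 = 6(Δ_0 - S'(0)) = 18 and h_2·M_2 + 2h_2·M_3 = 6(S'(6) - Δ_2) = 3.
Hence M_0 = 143/15, M_1 = -151/15, M_2 = 337/30, M_3 = -73/15.
On [0, 2], S(t) = 8 - 3·t + 143/30·t² - 49/30·t³.
With t = 1/2: S(1/2) = 599/80.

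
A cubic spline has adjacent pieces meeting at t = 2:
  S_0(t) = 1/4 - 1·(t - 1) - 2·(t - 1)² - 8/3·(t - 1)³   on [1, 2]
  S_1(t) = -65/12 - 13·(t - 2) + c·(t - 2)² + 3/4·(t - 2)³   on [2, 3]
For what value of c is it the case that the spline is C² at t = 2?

-10

S_0''(t) = -4 - 16·(t - 1), so S_0''(2) = -20. On the right, S_1''(2) = 2c, so c = -10.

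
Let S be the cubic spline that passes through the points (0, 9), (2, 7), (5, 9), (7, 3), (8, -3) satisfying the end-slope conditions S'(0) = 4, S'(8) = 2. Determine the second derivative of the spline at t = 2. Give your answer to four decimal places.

Write M_i for S''(x_i). With h_i = 2, 3, 2, 1 and divided differences Δ_i = -1, 2/3, -3, -6, the continuity of S' gives the tridiagonal system
  2·M_0 + 10·M_1 + 3·M_2 = 6(Δ_1 - Δ_0) = 10
  3·M_1 + 10·M_2 + 2·M_3 = 6(Δ_2 - Δ_1) = -22
  2·M_2 + 6·M_3 + 1·M_4 = 6(Δ_3 - Δ_2) = -18
Clamped end conditions give two more equations: 2h_0·M_0 + h_0·M_1 = 6(Δ_0 - S'(0)) = -30 and h_3·M_3 + 2h_3·M_4 = 6(S'(8) - Δ_3) = 48.
Solving the tridiagonal system: M_0 = -239/26, M_1 = 44/13, M_2 = -71/39, M_3 = -272/39, M_4 = 1072/39.

3.3846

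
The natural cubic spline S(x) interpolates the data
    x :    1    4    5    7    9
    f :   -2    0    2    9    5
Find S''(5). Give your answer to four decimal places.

Write m_i for S''(x_i). With h_i = 3, 1, 2, 2 and divided differences Δ_i = 2/3, 2, 7/2, -2, the continuity of S' gives the tridiagonal system
  3·m_0 + 8·m_1 + 1·m_2 = 6(Δ_1 - Δ_0) = 8
  1·m_1 + 6·m_2 + 2·m_3 = 6(Δ_2 - Δ_1) = 9
  2·m_2 + 8·m_3 + 2·m_4 = 6(Δ_3 - Δ_2) = -33
Natural end conditions: m_0 = m_4 = 0.
Hence m_0 = 0, m_1 = 107/172, m_2 = 130/43, m_3 = -1679/344, m_4 = 0.

3.0233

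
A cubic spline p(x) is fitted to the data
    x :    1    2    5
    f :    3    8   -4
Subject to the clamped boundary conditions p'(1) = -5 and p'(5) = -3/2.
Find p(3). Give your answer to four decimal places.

Let M_i = p''(x_i). Step sizes h_i = 1, 3; slopes of the chords Δ_i = (y_(i+1) - y_i)/h_i = 5, -4.
  1·M_0 + 8·M_1 + 3·M_2 = 6(Δ_1 - Δ_0) = -54
Clamped end conditions give two more equations: 2h_0·M_0 + h_0·M_1 = 6(Δ_0 - p'(1)) = 60 and h_1·M_1 + 2h_1·M_2 = 6(p'(5) - Δ_1) = 15.
Forward elimination and back-substitution give M_0 = 301/8, M_1 = -61/4, M_2 = 81/8.
On [2, 5], p(x) = 8 + 99/16·(x - 2) - 61/8·(x - 2)² + 203/144·(x - 2)³.
With (x - 2) = 1: p(3) = 287/36.

7.9722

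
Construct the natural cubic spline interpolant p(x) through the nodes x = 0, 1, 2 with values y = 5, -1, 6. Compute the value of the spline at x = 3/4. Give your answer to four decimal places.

Put M_i = p'' at the i-th knot. Here h = (1, 1) and Δ = (-6, 7), so the interior equations h_(i-1)·M_(i-1) + 2(h_(i-1)+h_i)·M_i + h_i·M_(i+1) = 6(Δ_i − Δ_(i-1)) read
  1·M_0 + 4·M_1 + 1·M_2 = 6(Δ_1 - Δ_0) = 78
Natural end conditions: M_0 = M_2 = 0.
Solving: M_0 = 0, M_1 = 39/2, M_2 = 0.
On [0, 1], p(x) = 5 - 37/4·x + 0·x² + 13/4·x³.
With x = 3/4: p(3/4) = -145/256.

-0.5664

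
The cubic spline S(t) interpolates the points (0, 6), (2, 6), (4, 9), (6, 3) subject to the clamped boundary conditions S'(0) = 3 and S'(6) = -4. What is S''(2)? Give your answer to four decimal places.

3.8667

Put m_i = S'' at the i-th knot. Here h = (2, 2, 2) and Δ = (0, 3/2, -3), so the interior equations h_(i-1)·m_(i-1) + 2(h_(i-1)+h_i)·m_i + h_i·m_(i+1) = 6(Δ_i − Δ_(i-1)) read
  2·m_0 + 8·m_1 + 2·m_2 = 6(Δ_1 - Δ_0) = 9
  2·m_1 + 8·m_2 + 2·m_3 = 6(Δ_2 - Δ_1) = -27
Clamped end conditions give two more equations: 2h_0·m_0 + h_0·m_1 = 6(Δ_0 - S'(0)) = -18 and h_2·m_2 + 2h_2·m_3 = 6(S'(6) - Δ_2) = -6.
Forward elimination and back-substitution give m_0 = -193/30, m_1 = 58/15, m_2 = -68/15, m_3 = 23/30.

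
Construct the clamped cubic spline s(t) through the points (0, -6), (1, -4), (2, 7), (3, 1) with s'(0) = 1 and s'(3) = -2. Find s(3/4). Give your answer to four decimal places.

With M_i denoting the second derivative at x_i, h_i = 1, 1, 1, and Δ_i = (y_(i+1) − y_i)/h_i = 2, 11, -6:
  1·M_0 + 4·M_1 + 1·M_2 = 6(Δ_1 - Δ_0) = 54
  1·M_1 + 4·M_2 + 1·M_3 = 6(Δ_2 - Δ_1) = -102
Clamped end conditions give two more equations: 2h_0·M_0 + h_0·M_1 = 6(Δ_0 - s'(0)) = 6 and h_2·M_2 + 2h_2·M_3 = 6(s'(3) - Δ_2) = 24.
Forward elimination and back-substitution give M_0 = -10, M_1 = 26, M_2 = -40, M_3 = 32.
On [0, 1], s(t) = -6 + 1·t - 5·t² + 6·t³.
With t = 3/4: s(3/4) = -177/32.

-5.5313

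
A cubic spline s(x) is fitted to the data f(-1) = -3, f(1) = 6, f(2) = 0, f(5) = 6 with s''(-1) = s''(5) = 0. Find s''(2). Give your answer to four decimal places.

7.4681

With M_i denoting the second derivative at x_i, h_i = 2, 1, 3, and Δ_i = (y_(i+1) − y_i)/h_i = 9/2, -6, 2:
  2·M_0 + 6·M_1 + 1·M_2 = 6(Δ_1 - Δ_0) = -63
  1·M_1 + 8·M_2 + 3·M_3 = 6(Δ_2 - Δ_1) = 48
Natural end conditions: M_0 = M_3 = 0.
Hence M_0 = 0, M_1 = -552/47, M_2 = 351/47, M_3 = 0.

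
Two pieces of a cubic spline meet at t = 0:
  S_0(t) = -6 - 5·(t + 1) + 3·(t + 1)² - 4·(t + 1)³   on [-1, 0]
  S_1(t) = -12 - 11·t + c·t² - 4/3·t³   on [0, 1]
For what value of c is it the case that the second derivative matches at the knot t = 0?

-9

S_0''(t) = 6 - 24·(t + 1), so S_0''(0) = -18. On the right, S_1''(0) = 2c, so c = -9.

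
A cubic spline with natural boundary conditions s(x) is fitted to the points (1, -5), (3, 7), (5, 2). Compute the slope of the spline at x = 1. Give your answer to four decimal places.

Write M_i for s''(x_i). With h_i = 2, 2 and divided differences Δ_i = 6, -5/2, the continuity of s' gives the tridiagonal system
  2·M_0 + 8·M_1 + 2·M_2 = 6(Δ_1 - Δ_0) = -51
Natural end conditions: M_0 = M_2 = 0.
Forward elimination and back-substitution give M_0 = 0, M_1 = -51/8, M_2 = 0.
On [1, 3], s'(x) = b_0 + 2c_0·(x - 1) + 3d_0·(x - 1)² with b_0 = Δ_0 - h_0(2M_0 + M_1)/6 = 65/8, c_0 = M_0/2 = 0, d_0 = (M_1 - M_0)/(6h_0) = -17/32. So s'(1) = 65/8.

8.1250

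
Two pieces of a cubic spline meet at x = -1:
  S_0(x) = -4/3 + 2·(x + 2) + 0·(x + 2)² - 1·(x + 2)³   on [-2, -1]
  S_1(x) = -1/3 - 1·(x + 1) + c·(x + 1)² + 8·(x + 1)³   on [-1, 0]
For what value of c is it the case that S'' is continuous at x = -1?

S_0''(x) = 0 - 6·(x + 2), so S_0''(-1) = -6. On the right, S_1''(-1) = 2c, so c = -3.

-3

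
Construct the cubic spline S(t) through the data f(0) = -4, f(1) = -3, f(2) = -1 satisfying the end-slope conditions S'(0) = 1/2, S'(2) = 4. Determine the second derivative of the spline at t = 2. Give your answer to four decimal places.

Put M_i = S'' at the i-th knot. Here h = (1, 1) and Δ = (1, 2), so the interior equations h_(i-1)·M_(i-1) + 2(h_(i-1)+h_i)·M_i + h_i·M_(i+1) = 6(Δ_i − Δ_(i-1)) read
  1·M_0 + 4·M_1 + 1·M_2 = 6(Δ_1 - Δ_0) = 6
Clamped end conditions give two more equations: 2h_0·M_0 + h_0·M_1 = 6(Δ_0 - S'(0)) = 3 and h_1·M_1 + 2h_1·M_2 = 6(S'(2) - Δ_1) = 12.
Forward elimination and back-substitution give M_0 = 7/4, M_1 = -1/2, M_2 = 25/4.

6.2500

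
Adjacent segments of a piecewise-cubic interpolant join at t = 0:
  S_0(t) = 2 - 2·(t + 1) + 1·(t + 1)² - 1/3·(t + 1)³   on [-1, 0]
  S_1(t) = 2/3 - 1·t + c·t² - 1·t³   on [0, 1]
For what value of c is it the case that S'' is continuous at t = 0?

S_0''(t) = 2 - 2·(t + 1), so S_0''(0) = 0. On the right, S_1''(0) = 2c, so c = 0.

0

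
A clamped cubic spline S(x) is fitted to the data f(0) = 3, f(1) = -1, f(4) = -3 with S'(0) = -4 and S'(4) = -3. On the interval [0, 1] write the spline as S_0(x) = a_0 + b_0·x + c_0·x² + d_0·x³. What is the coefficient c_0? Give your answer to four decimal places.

Write M_i for S''(x_i). With h_i = 1, 3 and divided differences Δ_i = -4, -2/3, the continuity of S' gives the tridiagonal system
  1·M_0 + 8·M_1 + 3·M_2 = 6(Δ_1 - Δ_0) = 20
Clamped end conditions give two more equations: 2h_0·M_0 + h_0·M_1 = 6(Δ_0 - S'(0)) = 0 and h_1·M_1 + 2h_1·M_2 = 6(S'(4) - Δ_1) = -14.
Hence M_0 = -9/4, M_1 = 9/2, M_2 = -55/12.
On [0, 1], with S_0(x) = a_0 + b_0·x + c_0·x² + d_0·x³: c_0 = M_0/2 = -9/8, d_0 = (M_1 - M_0)/(6h_0) = 9/8, b_0 = Δ_0 - h_0(2M_0 + M_1)/6 = -4.

-1.1250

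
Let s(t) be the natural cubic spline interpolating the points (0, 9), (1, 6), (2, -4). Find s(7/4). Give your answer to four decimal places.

Let σ_i = s''(x_i). Step sizes h_i = 1, 1; slopes of the chords Δ_i = (y_(i+1) - y_i)/h_i = -3, -10.
  1·σ_0 + 4·σ_1 + 1·σ_2 = 6(Δ_1 - Δ_0) = -42
Natural end conditions: σ_0 = σ_2 = 0.
Forward elimination and back-substitution give σ_0 = 0, σ_1 = -21/2, σ_2 = 0.
On [1, 2], s(t) = 6 - 13/2·(t - 1) - 21/4·(t - 1)² + 7/4·(t - 1)³.
With (t - 1) = 3/4: s(7/4) = -279/256.

-1.0898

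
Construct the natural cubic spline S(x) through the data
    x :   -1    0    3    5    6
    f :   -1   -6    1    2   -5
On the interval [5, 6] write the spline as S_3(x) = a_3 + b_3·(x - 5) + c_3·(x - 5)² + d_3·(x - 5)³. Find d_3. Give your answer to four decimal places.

1.1654

Write M_i for S''(x_i). With h_i = 1, 3, 2, 1 and divided differences Δ_i = -5, 7/3, 1/2, -7, the continuity of S' gives the tridiagonal system
  1·M_0 + 8·M_1 + 3·M_2 = 6(Δ_1 - Δ_0) = 44
  3·M_1 + 10·M_2 + 2·M_3 = 6(Δ_2 - Δ_1) = -11
  2·M_2 + 6·M_3 + 1·M_4 = 6(Δ_3 - Δ_2) = -45
Natural end conditions: M_0 = M_4 = 0.
Solving the tridiagonal system: M_0 = 0, M_1 = 1196/197, M_2 = -300/197, M_3 = -2755/394, M_4 = 0.
On [5, 6], with S_3(x) = a_3 + b_3·(x - 5) + c_3·(x - 5)² + d_3·(x - 5)³: c_3 = M_3/2 = -2755/788, d_3 = (M_4 - M_3)/(6h_3) = 2755/2364, b_3 = Δ_3 - h_3(2M_3 + M_4)/6 = -5519/1182.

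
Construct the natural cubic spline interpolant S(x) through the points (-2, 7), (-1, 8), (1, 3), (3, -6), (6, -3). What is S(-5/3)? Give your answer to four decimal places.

7.4786

Let M_i = S''(x_i). Step sizes h_i = 1, 2, 2, 3; slopes of the chords Δ_i = (y_(i+1) - y_i)/h_i = 1, -5/2, -9/2, 1.
  1·M_0 + 6·M_1 + 2·M_2 = 6(Δ_1 - Δ_0) = -21
  2·M_1 + 8·M_2 + 2·M_3 = 6(Δ_2 - Δ_1) = -12
  2·M_2 + 10·M_3 + 3·M_4 = 6(Δ_3 - Δ_2) = 33
Natural end conditions: M_0 = M_4 = 0.
Hence M_0 = 0, M_1 = -153/52, M_2 = -87/52, M_3 = 189/52, M_4 = 0.
On [-2, -1], S(x) = 7 + 155/104·(x + 2) + 0·(x + 2)² - 51/104·(x + 2)³.
With (x + 2) = 1/3: S(-5/3) = 875/117.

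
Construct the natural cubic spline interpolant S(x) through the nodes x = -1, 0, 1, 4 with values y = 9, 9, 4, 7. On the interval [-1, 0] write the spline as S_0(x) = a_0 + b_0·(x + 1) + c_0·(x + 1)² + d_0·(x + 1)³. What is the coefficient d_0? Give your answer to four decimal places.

Put σ_i = S'' at the i-th knot. Here h = (1, 1, 3) and Δ = (0, -5, 1), so the interior equations h_(i-1)·σ_(i-1) + 2(h_(i-1)+h_i)·σ_i + h_i·σ_(i+1) = 6(Δ_i − Δ_(i-1)) read
  1·σ_0 + 4·σ_1 + 1·σ_2 = 6(Δ_1 - Δ_0) = -30
  1·σ_1 + 8·σ_2 + 3·σ_3 = 6(Δ_2 - Δ_1) = 36
Natural end conditions: σ_0 = σ_3 = 0.
Solving: σ_0 = 0, σ_1 = -276/31, σ_2 = 174/31, σ_3 = 0.
On [-1, 0], with S_0(x) = a_0 + b_0·(x + 1) + c_0·(x + 1)² + d_0·(x + 1)³: c_0 = σ_0/2 = 0, d_0 = (σ_1 - σ_0)/(6h_0) = -46/31, b_0 = Δ_0 - h_0(2σ_0 + σ_1)/6 = 46/31.

-1.4839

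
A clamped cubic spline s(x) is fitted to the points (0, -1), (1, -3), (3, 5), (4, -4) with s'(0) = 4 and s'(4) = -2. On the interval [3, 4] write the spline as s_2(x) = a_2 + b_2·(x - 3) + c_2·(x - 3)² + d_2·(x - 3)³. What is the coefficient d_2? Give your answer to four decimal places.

9.7143

Let σ_i = s''(x_i). Step sizes h_i = 1, 2, 1; slopes of the chords Δ_i = (y_(i+1) - y_i)/h_i = -2, 4, -9.
  1·σ_0 + 6·σ_1 + 2·σ_2 = 6(Δ_1 - Δ_0) = 36
  2·σ_1 + 6·σ_2 + 1·σ_3 = 6(Δ_2 - Δ_1) = -78
Clamped end conditions give two more equations: 2h_0·σ_0 + h_0·σ_1 = 6(Δ_0 - s'(0)) = -36 and h_2·σ_2 + 2h_2·σ_3 = 6(s'(4) - Δ_2) = 42.
Solving: σ_0 = -192/7, σ_1 = 132/7, σ_2 = -174/7, σ_3 = 234/7.
On [3, 4], with s_2(x) = a_2 + b_2·(x - 3) + c_2·(x - 3)² + d_2·(x - 3)³: c_2 = σ_2/2 = -87/7, d_2 = (σ_3 - σ_2)/(6h_2) = 68/7, b_2 = Δ_2 - h_2(2σ_2 + σ_3)/6 = -44/7.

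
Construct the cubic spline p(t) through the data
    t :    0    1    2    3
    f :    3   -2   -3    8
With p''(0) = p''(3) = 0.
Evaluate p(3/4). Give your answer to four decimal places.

Let M_i = p''(x_i). Step sizes h_i = 1, 1, 1; slopes of the chords Δ_i = (y_(i+1) - y_i)/h_i = -5, -1, 11.
  1·M_0 + 4·M_1 + 1·M_2 = 6(Δ_1 - Δ_0) = 24
  1·M_1 + 4·M_2 + 1·M_3 = 6(Δ_2 - Δ_1) = 72
Natural end conditions: M_0 = M_3 = 0.
Solving: M_0 = 0, M_1 = 8/5, M_2 = 88/5, M_3 = 0.
On [0, 1], p(t) = 3 - 79/15·t + 0·t² + 4/15·t³.
With t = 3/4: p(3/4) = -67/80.

-0.8375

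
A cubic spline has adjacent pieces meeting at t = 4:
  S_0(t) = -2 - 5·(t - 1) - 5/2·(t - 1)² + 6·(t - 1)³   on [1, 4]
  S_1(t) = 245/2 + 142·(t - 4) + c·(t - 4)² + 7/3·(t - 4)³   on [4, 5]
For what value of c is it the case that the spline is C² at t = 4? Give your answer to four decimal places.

51.5000

S_0''(t) = -5 + 36·(t - 1), so S_0''(4) = 103. On the right, S_1''(4) = 2c, so c = 103/2.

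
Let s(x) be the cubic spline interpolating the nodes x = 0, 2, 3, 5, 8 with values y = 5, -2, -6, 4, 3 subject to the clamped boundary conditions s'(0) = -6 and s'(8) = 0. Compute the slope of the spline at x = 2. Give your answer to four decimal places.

-4.4983

With M_i denoting the second derivative at x_i, h_i = 2, 1, 2, 3, and Δ_i = (y_(i+1) − y_i)/h_i = -7/2, -4, 5, -1/3:
  2·M_0 + 6·M_1 + 1·M_2 = 6(Δ_1 - Δ_0) = -3
  1·M_1 + 6·M_2 + 2·M_3 = 6(Δ_2 - Δ_1) = 54
  2·M_2 + 10·M_3 + 3·M_4 = 6(Δ_3 - Δ_2) = -32
Clamped end conditions give two more equations: 2h_0·M_0 + h_0·M_1 = 6(Δ_0 - s'(0)) = 15 and h_3·M_3 + 2h_3·M_4 = 6(s'(8) - Δ_3) = 2.
Solving the tridiagonal system: M_0 = 3623/604, M_1 = -679/151, M_2 = 3619/302, M_3 = -1012/151, M_4 = 1669/453.
On [2, 3], s'(x) = b_1 + 2c_1·(x - 2) + 3d_1·(x - 2)² with b_1 = Δ_1 - h_1(2M_1 + M_2)/6 = -2717/604, c_1 = M_1/2 = -679/302, d_1 = (M_2 - M_1)/(6h_1) = 1659/604. So s'(2) = -2717/604.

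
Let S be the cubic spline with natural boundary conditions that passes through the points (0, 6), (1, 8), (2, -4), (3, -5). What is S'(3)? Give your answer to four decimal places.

Put M_i = S'' at the i-th knot. Here h = (1, 1, 1) and Δ = (2, -12, -1), so the interior equations h_(i-1)·M_(i-1) + 2(h_(i-1)+h_i)·M_i + h_i·M_(i+1) = 6(Δ_i − Δ_(i-1)) read
  1·M_0 + 4·M_1 + 1·M_2 = 6(Δ_1 - Δ_0) = -84
  1·M_1 + 4·M_2 + 1·M_3 = 6(Δ_2 - Δ_1) = 66
Natural end conditions: M_0 = M_3 = 0.
Hence M_0 = 0, M_1 = -134/5, M_2 = 116/5, M_3 = 0.
On [2, 3], S'(x) = b_2 + 2c_2·(x - 2) + 3d_2·(x - 2)² with b_2 = Δ_2 - h_2(2M_2 + M_3)/6 = -131/15, c_2 = M_2/2 = 58/5, d_2 = (M_3 - M_2)/(6h_2) = -58/15. So S'(3) = 43/15.

2.8667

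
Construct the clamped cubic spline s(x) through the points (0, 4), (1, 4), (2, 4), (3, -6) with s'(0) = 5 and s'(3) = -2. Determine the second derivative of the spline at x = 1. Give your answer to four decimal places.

12.1333

Let M_i = s''(x_i). Step sizes h_i = 1, 1, 1; slopes of the chords Δ_i = (y_(i+1) - y_i)/h_i = 0, 0, -10.
  1·M_0 + 4·M_1 + 1·M_2 = 6(Δ_1 - Δ_0) = 0
  1·M_1 + 4·M_2 + 1·M_3 = 6(Δ_2 - Δ_1) = -60
Clamped end conditions give two more equations: 2h_0·M_0 + h_0·M_1 = 6(Δ_0 - s'(0)) = -30 and h_2·M_2 + 2h_2·M_3 = 6(s'(3) - Δ_2) = 48.
Solving the tridiagonal system: M_0 = -316/15, M_1 = 182/15, M_2 = -412/15, M_3 = 566/15.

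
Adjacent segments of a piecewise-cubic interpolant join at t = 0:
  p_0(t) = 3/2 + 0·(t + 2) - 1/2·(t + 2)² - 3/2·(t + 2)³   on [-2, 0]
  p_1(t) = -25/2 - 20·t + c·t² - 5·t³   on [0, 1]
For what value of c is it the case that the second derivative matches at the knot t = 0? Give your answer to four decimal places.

p_0''(t) = -1 - 9·(t + 2), so p_0''(0) = -19. On the right, p_1''(0) = 2c, so c = -19/2.

-9.5000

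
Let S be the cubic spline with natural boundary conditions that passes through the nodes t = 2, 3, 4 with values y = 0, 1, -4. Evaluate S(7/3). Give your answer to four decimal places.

With m_i denoting the second derivative at x_i, h_i = 1, 1, and Δ_i = (y_(i+1) − y_i)/h_i = 1, -5:
  1·m_0 + 4·m_1 + 1·m_2 = 6(Δ_1 - Δ_0) = -36
Natural end conditions: m_0 = m_2 = 0.
Forward elimination and back-substitution give m_0 = 0, m_1 = -9, m_2 = 0.
On [2, 3], S(t) = 0 + 5/2·(t - 2) + 0·(t - 2)² - 3/2·(t - 2)³.
With (t - 2) = 1/3: S(7/3) = 7/9.

0.7778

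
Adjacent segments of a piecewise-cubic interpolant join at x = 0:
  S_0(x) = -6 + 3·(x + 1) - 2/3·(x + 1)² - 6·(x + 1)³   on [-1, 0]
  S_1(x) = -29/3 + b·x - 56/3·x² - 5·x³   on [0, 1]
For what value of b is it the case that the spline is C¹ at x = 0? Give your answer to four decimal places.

-16.3333

S_0'(x) = 3 - 4/3·(x + 1) - 18·(x + 1)², so S_0'(0) = -49/3. On the right, S_1'(0) = b, so b = -49/3.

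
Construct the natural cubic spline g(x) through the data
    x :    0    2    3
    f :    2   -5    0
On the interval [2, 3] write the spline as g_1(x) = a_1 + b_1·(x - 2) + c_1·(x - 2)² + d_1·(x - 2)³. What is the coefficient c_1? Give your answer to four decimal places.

Put M_i = g'' at the i-th knot. Here h = (2, 1) and Δ = (-7/2, 5), so the interior equations h_(i-1)·M_(i-1) + 2(h_(i-1)+h_i)·M_i + h_i·M_(i+1) = 6(Δ_i − Δ_(i-1)) read
  2·M_0 + 6·M_1 + 1·M_2 = 6(Δ_1 - Δ_0) = 51
Natural end conditions: M_0 = M_2 = 0.
Solving the tridiagonal system: M_0 = 0, M_1 = 17/2, M_2 = 0.
On [2, 3], with g_1(x) = a_1 + b_1·(x - 2) + c_1·(x - 2)² + d_1·(x - 2)³: c_1 = M_1/2 = 17/4, d_1 = (M_2 - M_1)/(6h_1) = -17/12, b_1 = Δ_1 - h_1(2M_1 + M_2)/6 = 13/6.

4.2500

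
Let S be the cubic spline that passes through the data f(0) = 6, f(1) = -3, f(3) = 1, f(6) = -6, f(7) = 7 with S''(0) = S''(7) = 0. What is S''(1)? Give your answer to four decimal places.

Let σ_i = S''(x_i). Step sizes h_i = 1, 2, 3, 1; slopes of the chords Δ_i = (y_(i+1) - y_i)/h_i = -9, 2, -7/3, 13.
  1·σ_0 + 6·σ_1 + 2·σ_2 = 6(Δ_1 - Δ_0) = 66
  2·σ_1 + 10·σ_2 + 3·σ_3 = 6(Δ_2 - Δ_1) = -26
  3·σ_2 + 8·σ_3 + 1·σ_4 = 6(Δ_3 - Δ_2) = 92
Natural end conditions: σ_0 = σ_4 = 0.
Solving: σ_0 = 0, σ_1 = 2827/197, σ_2 = -1980/197, σ_3 = 3008/197, σ_4 = 0.

14.3503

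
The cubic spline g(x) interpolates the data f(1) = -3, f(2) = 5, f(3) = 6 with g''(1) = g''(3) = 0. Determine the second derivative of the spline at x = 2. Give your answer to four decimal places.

-10.5000

Put M_i = g'' at the i-th knot. Here h = (1, 1) and Δ = (8, 1), so the interior equations h_(i-1)·M_(i-1) + 2(h_(i-1)+h_i)·M_i + h_i·M_(i+1) = 6(Δ_i − Δ_(i-1)) read
  1·M_0 + 4·M_1 + 1·M_2 = 6(Δ_1 - Δ_0) = -42
Natural end conditions: M_0 = M_2 = 0.
Forward elimination and back-substitution give M_0 = 0, M_1 = -21/2, M_2 = 0.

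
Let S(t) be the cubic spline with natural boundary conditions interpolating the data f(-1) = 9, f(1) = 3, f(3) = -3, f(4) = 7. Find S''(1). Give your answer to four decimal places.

Put M_i = S'' at the i-th knot. Here h = (2, 2, 1) and Δ = (-3, -3, 10), so the interior equations h_(i-1)·M_(i-1) + 2(h_(i-1)+h_i)·M_i + h_i·M_(i+1) = 6(Δ_i − Δ_(i-1)) read
  2·M_0 + 8·M_1 + 2·M_2 = 6(Δ_1 - Δ_0) = 0
  2·M_1 + 6·M_2 + 1·M_3 = 6(Δ_2 - Δ_1) = 78
Natural end conditions: M_0 = M_3 = 0.
Forward elimination and back-substitution give M_0 = 0, M_1 = -39/11, M_2 = 156/11, M_3 = 0.

-3.5455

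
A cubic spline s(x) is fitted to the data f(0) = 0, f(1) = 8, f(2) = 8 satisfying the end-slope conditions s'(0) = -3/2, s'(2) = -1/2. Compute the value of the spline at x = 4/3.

9

Write σ_i for s''(x_i). With h_i = 1, 1 and divided differences Δ_i = 8, 0, the continuity of s' gives the tridiagonal system
  1·σ_0 + 4·σ_1 + 1·σ_2 = 6(Δ_1 - Δ_0) = -48
Clamped end conditions give two more equations: 2h_0·σ_0 + h_0·σ_1 = 6(Δ_0 - s'(0)) = 57 and h_1·σ_1 + 2h_1·σ_2 = 6(s'(2) - Δ_1) = -3.
Hence σ_0 = 41, σ_1 = -25, σ_2 = 11.
On [1, 2], s(x) = 8 + 13/2·(x - 1) - 25/2·(x - 1)² + 6·(x - 1)³.
With (x - 1) = 1/3: s(4/3) = 9.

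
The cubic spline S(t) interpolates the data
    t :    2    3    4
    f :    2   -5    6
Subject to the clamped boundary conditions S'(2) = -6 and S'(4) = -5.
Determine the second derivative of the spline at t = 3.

With σ_i denoting the second derivative at x_i, h_i = 1, 1, and Δ_i = (y_(i+1) − y_i)/h_i = -7, 11:
  1·σ_0 + 4·σ_1 + 1·σ_2 = 6(Δ_1 - Δ_0) = 108
Clamped end conditions give two more equations: 2h_0·σ_0 + h_0·σ_1 = 6(Δ_0 - S'(2)) = -6 and h_1·σ_1 + 2h_1·σ_2 = 6(S'(4) - Δ_1) = -96.
Solving the tridiagonal system: σ_0 = -59/2, σ_1 = 53, σ_2 = -149/2.

53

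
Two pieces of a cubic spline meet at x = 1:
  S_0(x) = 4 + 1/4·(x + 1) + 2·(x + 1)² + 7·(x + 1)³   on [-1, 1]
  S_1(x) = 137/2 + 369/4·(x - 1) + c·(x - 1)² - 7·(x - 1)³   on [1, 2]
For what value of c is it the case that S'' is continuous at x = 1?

S_0''(x) = 4 + 42·(x + 1), so S_0''(1) = 88. On the right, S_1''(1) = 2c, so c = 44.

44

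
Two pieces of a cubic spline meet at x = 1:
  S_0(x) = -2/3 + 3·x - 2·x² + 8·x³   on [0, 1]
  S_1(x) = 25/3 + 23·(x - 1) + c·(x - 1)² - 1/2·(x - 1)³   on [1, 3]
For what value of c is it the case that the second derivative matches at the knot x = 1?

S_0''(x) = -4 + 48·x, so S_0''(1) = 44. On the right, S_1''(1) = 2c, so c = 22.

22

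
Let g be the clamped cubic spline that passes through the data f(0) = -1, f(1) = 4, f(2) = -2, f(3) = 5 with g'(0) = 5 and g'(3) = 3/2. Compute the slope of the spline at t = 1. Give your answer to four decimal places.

Let σ_i = g''(x_i). Step sizes h_i = 1, 1, 1; slopes of the chords Δ_i = (y_(i+1) - y_i)/h_i = 5, -6, 7.
  1·σ_0 + 4·σ_1 + 1·σ_2 = 6(Δ_1 - Δ_0) = -66
  1·σ_1 + 4·σ_2 + 1·σ_3 = 6(Δ_2 - Δ_1) = 78
Clamped end conditions give two more equations: 2h_0·σ_0 + h_0·σ_1 = 6(Δ_0 - g'(0)) = 0 and h_2·σ_2 + 2h_2·σ_3 = 6(g'(3) - Δ_2) = -33.
Solving: σ_0 = 217/15, σ_1 = -434/15, σ_2 = 529/15, σ_3 = -512/15.
On [1, 2], g'(t) = b_1 + 2c_1·(t - 1) + 3d_1·(t - 1)² with b_1 = Δ_1 - h_1(2σ_1 + σ_2)/6 = -67/30, c_1 = σ_1/2 = -217/15, d_1 = (σ_2 - σ_1)/(6h_1) = 107/10. So g'(1) = -67/30.

-2.2333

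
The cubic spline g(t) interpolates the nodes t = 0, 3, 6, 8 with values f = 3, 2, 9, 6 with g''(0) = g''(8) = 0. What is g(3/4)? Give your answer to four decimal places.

Let m_i = g''(x_i). Step sizes h_i = 3, 3, 2; slopes of the chords Δ_i = (y_(i+1) - y_i)/h_i = -1/3, 7/3, -3/2.
  3·m_0 + 12·m_1 + 3·m_2 = 6(Δ_1 - Δ_0) = 16
  3·m_1 + 10·m_2 + 2·m_3 = 6(Δ_2 - Δ_1) = -23
Natural end conditions: m_0 = m_3 = 0.
Solving: m_0 = 0, m_1 = 229/111, m_2 = -108/37, m_3 = 0.
On [0, 3], g(t) = 3 - 101/74·t + 0·t² + 229/1998·t³.
With t = 3/4: g(3/4) = 9589/4736.

2.0247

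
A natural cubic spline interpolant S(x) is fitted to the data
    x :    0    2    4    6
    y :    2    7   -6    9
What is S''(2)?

Put σ_i = S'' at the i-th knot. Here h = (2, 2, 2) and Δ = (5/2, -13/2, 15/2), so the interior equations h_(i-1)·σ_(i-1) + 2(h_(i-1)+h_i)·σ_i + h_i·σ_(i+1) = 6(Δ_i − Δ_(i-1)) read
  2·σ_0 + 8·σ_1 + 2·σ_2 = 6(Δ_1 - Δ_0) = -54
  2·σ_1 + 8·σ_2 + 2·σ_3 = 6(Δ_2 - Δ_1) = 84
Natural end conditions: σ_0 = σ_3 = 0.
Solving the tridiagonal system: σ_0 = 0, σ_1 = -10, σ_2 = 13, σ_3 = 0.

-10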